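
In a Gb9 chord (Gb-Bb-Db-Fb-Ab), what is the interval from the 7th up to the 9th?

major third

So we need the interval from Fb up to Ab.
Counting 3 letters and 4 half steps from Fb gives a major third.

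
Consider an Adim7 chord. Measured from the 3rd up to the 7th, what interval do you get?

The chord tones of A diminished seventh are A C E♭ G♭.
That puts C below G♭.
From C to G♭: 6 semitones over a fifth = diminished.

diminished fifth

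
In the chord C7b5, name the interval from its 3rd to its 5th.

diminished third

C7b5 (C dominant seventh flat five): C-E-Gb-Bb.
The 3rd is E and the 5th is Gb.
3 letter names make it a third; at 2 semitones (a whole step narrower than major) the quality is diminished.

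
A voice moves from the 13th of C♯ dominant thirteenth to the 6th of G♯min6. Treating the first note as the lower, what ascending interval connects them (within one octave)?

P5

The 13th of C♯ dominant thirteenth is A♯; the 6th of G♯min6 is E♯.
A♯ up to E♯ spans 5 letter names and 7 semitones — a perfect fifth.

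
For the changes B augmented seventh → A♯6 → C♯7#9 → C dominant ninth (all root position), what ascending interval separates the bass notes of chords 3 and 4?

diminished octave

The roots are C♯ and C.
8 letter names make it an octave; at 11 semitones (a half step narrower than perfect) the quality is diminished.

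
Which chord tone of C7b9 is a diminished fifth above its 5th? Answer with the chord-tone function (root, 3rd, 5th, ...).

9th

C dominant seventh flat nine: C-E-G-Bb-Db.
The 5th is G. A diminished fifth above G is Db.
Db is the chord's 9th.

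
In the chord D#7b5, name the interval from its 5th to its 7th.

The chord tones of D# dominant seventh flat five are D#–F##–A–C#.
So we need the interval from A up to C#.
From A to C# is 4 semitones, exactly the major third.

M3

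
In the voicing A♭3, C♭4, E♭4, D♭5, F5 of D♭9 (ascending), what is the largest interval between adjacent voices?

minor seventh

Adjacent intervals: A♭3→C♭4 = minor third; C♭4→E♭4 = major third; E♭4→D♭5 = minor seventh; D♭5→F5 = major third.
The largest is E♭4 to D♭5, a minor seventh (10 semitones).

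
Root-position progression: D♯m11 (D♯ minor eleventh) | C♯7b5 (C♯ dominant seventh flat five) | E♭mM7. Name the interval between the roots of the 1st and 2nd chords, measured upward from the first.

m7

The roots are D♯ and C♯.
From D♯ to C♯: 10 semitones over a seventh = minor.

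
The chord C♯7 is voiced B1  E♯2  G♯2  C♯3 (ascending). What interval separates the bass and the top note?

The outer voices are B1 and C♯3.
Counting 9 letters and 14 half steps from B gives a major ninth.

major ninth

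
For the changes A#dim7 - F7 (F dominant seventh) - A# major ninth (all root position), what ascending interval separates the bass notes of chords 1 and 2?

diminished sixth

The roots are A# and F.
6 letter names make it a sixth; at 7 semitones (a whole step narrower than major) the quality is diminished.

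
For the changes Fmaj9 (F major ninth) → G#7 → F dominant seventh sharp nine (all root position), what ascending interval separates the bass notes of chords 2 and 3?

diminished seventh

The roots are G# and F.
7 letter names make it a seventh; at 9 semitones (a whole step narrower than major) the quality is diminished.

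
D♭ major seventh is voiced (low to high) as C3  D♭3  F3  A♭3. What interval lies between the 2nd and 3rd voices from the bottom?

Those voices are D♭3 and F3.
D♭ up to F spans 3 letter names and 4 semitones — a major third.

M3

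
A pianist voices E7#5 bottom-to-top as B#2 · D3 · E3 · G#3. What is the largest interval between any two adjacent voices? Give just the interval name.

Adjacent intervals: B#2→D3 = diminished third; D3→E3 = major second; E3→G#3 = major third.
The largest is E3 to G#3, a major third (4 semitones).

major third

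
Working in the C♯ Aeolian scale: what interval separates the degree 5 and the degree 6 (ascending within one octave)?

Spelling the C♯ Aeolian scale: C♯ D♯ E F♯ G♯ A B.
That puts G♯ below A.
From G♯ to A: 1 semitone over a second = minor.

minor second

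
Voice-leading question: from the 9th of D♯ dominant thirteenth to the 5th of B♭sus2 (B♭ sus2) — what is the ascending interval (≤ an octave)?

The 9th of D♯ dominant thirteenth is E♯; the 5th of B♭sus2 (B♭ sus2) is F.
E♯ up to F is 0 semitones, a whole step narrower than a major second, so the interval is diminished.

diminished second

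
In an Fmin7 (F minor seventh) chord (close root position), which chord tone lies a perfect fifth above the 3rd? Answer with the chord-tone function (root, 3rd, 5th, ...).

7th

The chord tones of F minor seventh are F A♭ C E♭.
The 3rd is A♭. A perfect fifth above A♭ is E♭.
E♭ is the chord's 7th.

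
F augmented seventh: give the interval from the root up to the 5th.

augmented 5th

F7#5 is spelled F–A–C#–Eb.
So we need the interval from F up to C#.
From F to C#: 8 semitones over a fifth = augmented.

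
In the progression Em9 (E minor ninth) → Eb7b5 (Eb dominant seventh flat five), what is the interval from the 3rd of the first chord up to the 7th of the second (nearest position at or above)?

The 3rd of Em9 (E minor ninth) is G; the 7th of Eb7b5 (Eb dominant seventh flat five) is Db.
From G to Db: 6 semitones over a fifth = diminished.

diminished fifth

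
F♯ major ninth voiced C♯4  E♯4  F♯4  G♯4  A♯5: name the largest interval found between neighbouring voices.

Adjacent intervals: C♯4→E♯4 = major third; E♯4→F♯4 = minor second; F♯4→G♯4 = major second; G♯4→A♯5 = major ninth.
The largest is G♯4 to A♯5, a major ninth (14 semitones).

major ninth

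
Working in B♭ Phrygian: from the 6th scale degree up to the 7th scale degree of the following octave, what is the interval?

The scale runs B♭ C♭ D♭ E♭ F G♭ A♭.
So we need the interval from G♭ up to A♭.
G♭ up to A♭ spans 9 letter names and 14 semitones — a major ninth.

major ninth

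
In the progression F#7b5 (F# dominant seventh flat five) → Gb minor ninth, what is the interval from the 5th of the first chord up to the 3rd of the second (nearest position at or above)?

F#7b5 (F# dominant seventh flat five) has C as its 5th, and Gb minor ninth has Bbb as its 3rd.
C up to Bbb is 9 semitones, a whole step narrower than a major seventh, so the interval is diminished.

diminished 7th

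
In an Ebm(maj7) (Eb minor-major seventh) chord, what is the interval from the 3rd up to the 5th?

major third

Spelling the chord: Eb, Gb, Bb, D.
So we need the interval from Gb up to Bb.
From Gb to Bb is 4 semitones, exactly the major third.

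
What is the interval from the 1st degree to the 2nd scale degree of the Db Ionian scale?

The scale runs Db Eb F Gb Ab Bb C.
So we need the interval from Db up to Eb.
From Db to Eb is 2 semitones, exactly the major second.

major second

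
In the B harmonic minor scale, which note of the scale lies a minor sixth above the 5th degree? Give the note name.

D

The scale is B C# D E F# G A#.
The 5th degree is F#; a minor sixth above that is D — scale degree 3.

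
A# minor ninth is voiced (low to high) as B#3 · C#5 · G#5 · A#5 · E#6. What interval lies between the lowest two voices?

Those voices are B#3 and C#5.
B# up to C# is 13 semitones, a half step narrower than a major ninth, so the interval is minor.

minor ninth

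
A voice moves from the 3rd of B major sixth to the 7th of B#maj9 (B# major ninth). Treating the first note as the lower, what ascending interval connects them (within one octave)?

The 3rd of B major sixth is D#; the 7th of B#maj9 (B# major ninth) is A##.
From D# to A##: 8 semitones over a fifth = augmented.

augmented fifth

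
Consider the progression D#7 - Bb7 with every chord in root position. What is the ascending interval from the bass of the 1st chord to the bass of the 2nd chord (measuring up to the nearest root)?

The roots are D# and Bb.
D# up to Bb is 7 semitones, a whole step narrower than a major sixth, so the interval is diminished.

diminished 6th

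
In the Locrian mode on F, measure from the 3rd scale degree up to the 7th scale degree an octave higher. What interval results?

P12

The scale runs F G♭ A♭ B♭ C♭ D♭ E♭.
The 3rd scale degree is A♭ and the 7th degree (up an octave) is E♭.
From A♭ to E♭ is 19 semitones, exactly the perfect twelfth.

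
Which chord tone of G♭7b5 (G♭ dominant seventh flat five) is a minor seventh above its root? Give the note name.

Spelling the chord: G♭-B♭-D𝄫-F♭.
The root is G♭. A minor seventh above G♭ is F♭.
F♭ is the chord's 7th.

Fb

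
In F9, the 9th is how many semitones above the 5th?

7

F dominant ninth is spelled F–A–C–E♭–G.
C to G is a perfect fifth: 7 semitones.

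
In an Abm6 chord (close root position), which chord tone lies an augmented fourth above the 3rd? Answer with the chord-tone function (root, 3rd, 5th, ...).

Abm6: Ab-Cb-Eb-F.
The 3rd is Cb. An augmented fourth above Cb is F.
F is the chord's 6th.

6th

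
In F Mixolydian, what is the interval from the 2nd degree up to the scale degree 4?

minor third

Spelling F Mixolydian: F G A Bb C D Eb.
The 2nd degree is G and the 4th degree is Bb.
3 letter names make it a third; at 3 semitones (a half step narrower than major) the quality is minor.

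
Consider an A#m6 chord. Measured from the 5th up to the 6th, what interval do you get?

A# minor sixth: A# C# E# F##.
So we need the interval from E# up to F##.
E# up to F## spans 2 letter names and 2 semitones — a major second.

major second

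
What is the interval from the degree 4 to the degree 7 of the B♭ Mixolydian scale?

perfect fourth

Spelling the B♭ Mixolydian scale: B♭ C D E♭ F G A♭.
Degree 4 = E♭; 7th degree = A♭.
From E♭ to A♭ is 5 semitones, exactly the perfect fourth.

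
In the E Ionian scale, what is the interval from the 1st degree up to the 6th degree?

major 6th

E major: E F# G# A B C# D#.
The 1st degree is E and the 6th degree is C#.
Counting 6 letters and 9 half steps from E gives a major sixth.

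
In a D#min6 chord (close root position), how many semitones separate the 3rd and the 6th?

6

Spelling the chord: D#, F#, A#, B#.
F# to B# is an augmented fourth: 6 semitones.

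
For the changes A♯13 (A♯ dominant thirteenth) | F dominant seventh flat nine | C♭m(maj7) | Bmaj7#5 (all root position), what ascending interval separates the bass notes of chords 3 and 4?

The roots are C♭ and B.
C♭ up to B is 12 semitones, a half step wider than a major seventh, so the interval is augmented.

A7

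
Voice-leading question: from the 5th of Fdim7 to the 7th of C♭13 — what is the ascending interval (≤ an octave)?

minor seventh

Fdim7 has C♭ as its 5th, and C♭13 has B𝄫 as its 7th.
From C♭ to B𝄫: 10 semitones over a seventh = minor.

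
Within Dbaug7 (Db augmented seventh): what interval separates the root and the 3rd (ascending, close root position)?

M3

Db+7 is spelled Db F A Cb.
The root is Db and the 3rd is F.
From Db to F is 4 semitones, exactly the major third.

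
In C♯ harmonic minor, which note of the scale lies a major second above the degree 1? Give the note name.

The scale is C♯ D♯ E F♯ G♯ A B♯.
The degree 1 is C♯; a major second above that is D♯ — scale degree 2.

D#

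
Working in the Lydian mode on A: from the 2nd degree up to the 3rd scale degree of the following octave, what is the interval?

major ninth

Spelling the Lydian mode on A: A B C# D# E F# G#.
2nd degree = B; 3rd scale degree (up an octave) = C#.
B up to C# spans 9 letter names and 14 semitones — a major ninth.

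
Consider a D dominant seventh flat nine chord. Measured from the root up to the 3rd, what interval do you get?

major third

D7b9 (D dominant seventh flat nine): D–F#–A–C–Eb.
So we need the interval from D up to F#.
D up to F# spans 3 letter names and 4 semitones — a major third.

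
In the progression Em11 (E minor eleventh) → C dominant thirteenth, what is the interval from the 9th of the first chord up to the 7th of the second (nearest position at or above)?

Em11 (E minor eleventh) has F# as its 9th, and C dominant thirteenth has Bb as its 7th.
4 letter names make it a fourth; at 4 semitones (a half step narrower than perfect) the quality is diminished.

diminished fourth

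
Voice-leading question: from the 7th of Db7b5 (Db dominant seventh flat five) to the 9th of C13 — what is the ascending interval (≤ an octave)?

A2

Db7b5 (Db dominant seventh flat five) has Cb as its 7th, and C13 has D as its 9th.
2 letter names make it a second; at 3 semitones (a half step wider than major) the quality is augmented.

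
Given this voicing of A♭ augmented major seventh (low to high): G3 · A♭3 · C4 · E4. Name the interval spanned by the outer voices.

major sixth

The outer voices are G3 and E4.
G up to E spans 6 letter names and 9 semitones — a major sixth.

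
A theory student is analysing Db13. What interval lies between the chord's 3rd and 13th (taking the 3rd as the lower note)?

perfect eleventh

Db13 (Db dominant thirteenth) is spelled Db–F–Ab–Cb–Eb–Bb.
That puts F below Bb.
F up to Bb spans 11 letter names and 17 semitones — a perfect eleventh.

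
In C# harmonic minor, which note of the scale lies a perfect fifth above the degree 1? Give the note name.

The scale is C# D# E F# G# A B#.
The degree 1 is C#; a perfect fifth above that is G# — scale degree 5.

G#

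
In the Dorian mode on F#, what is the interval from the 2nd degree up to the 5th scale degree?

The scale runs F# G# A B C# D# E.
So we need the interval from G# up to C#.
G# up to C# spans 4 letter names and 5 semitones — a perfect fourth.

perfect 4th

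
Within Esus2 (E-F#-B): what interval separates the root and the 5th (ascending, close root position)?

perfect 5th

So we need the interval from E up to B.
From E to B is 7 semitones, exactly the perfect fifth.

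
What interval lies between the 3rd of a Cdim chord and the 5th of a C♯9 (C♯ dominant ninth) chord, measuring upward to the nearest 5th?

A3

The 3rd of Cdim is E♭; the 5th of C♯9 (C♯ dominant ninth) is G♯.
From E♭ to G♯: 5 semitones over a third = augmented.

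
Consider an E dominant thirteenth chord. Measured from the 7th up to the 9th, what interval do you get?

major third

E13: E–G♯–B–D–F♯–C♯.
That puts D below F♯.
Counting 3 letters and 4 half steps from D gives a major third.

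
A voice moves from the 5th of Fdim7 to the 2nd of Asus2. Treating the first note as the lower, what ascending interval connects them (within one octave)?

augmented 7th

Fdim7 has C♭ as its 5th, and Asus2 has B as its 2nd.
From C♭ to B: 12 semitones over a seventh = augmented.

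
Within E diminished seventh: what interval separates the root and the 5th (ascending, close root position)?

diminished fifth

E°7: E G Bb Db.
So we need the interval from E up to Bb.
From E to Bb: 6 semitones over a fifth = diminished.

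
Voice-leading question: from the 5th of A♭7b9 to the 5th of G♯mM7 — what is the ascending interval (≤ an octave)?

augmented 7th

A♭7b9 has E♭ as its 5th, and G♯mM7 has D♯ as its 5th.
E♭ up to D♯ is 12 semitones, a half step wider than a major seventh, so the interval is augmented.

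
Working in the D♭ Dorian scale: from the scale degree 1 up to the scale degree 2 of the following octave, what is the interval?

major 9th

The scale runs D♭ E♭ F♭ G♭ A♭ B♭ C♭.
Scale degree 1 = D♭; degree 2 (up an octave) = E♭.
Counting 9 letters and 14 half steps from D♭ gives a major ninth.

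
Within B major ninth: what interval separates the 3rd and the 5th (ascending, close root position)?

minor third

Spelling the chord: B, D#, F#, A#, C#.
So we need the interval from D# up to F#.
D# up to F# is 3 semitones, a half step narrower than a major third, so the interval is minor.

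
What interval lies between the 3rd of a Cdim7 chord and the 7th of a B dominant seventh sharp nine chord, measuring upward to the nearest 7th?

augmented fourth

The 3rd of Cdim7 is Eb; the 7th of B dominant seventh sharp nine is A.
Eb up to A is 6 semitones, a half step wider than a perfect fourth, so the interval is augmented.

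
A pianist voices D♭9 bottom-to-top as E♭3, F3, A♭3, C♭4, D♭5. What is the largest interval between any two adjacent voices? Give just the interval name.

major 9th

Adjacent intervals: E♭3→F3 = major second; F3→A♭3 = minor third; A♭3→C♭4 = minor third; C♭4→D♭5 = major ninth.
The largest is C♭4 to D♭5, a major ninth (14 semitones).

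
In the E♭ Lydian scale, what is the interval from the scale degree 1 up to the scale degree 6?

The scale runs E♭ F G A B♭ C D.
Scale degree 1 = E♭; 6th scale degree = C.
From E♭ to C is 9 semitones, exactly the major sixth.

major 6th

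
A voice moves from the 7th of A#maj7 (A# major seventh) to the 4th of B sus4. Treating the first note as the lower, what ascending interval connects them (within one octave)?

The 7th of A#maj7 (A# major seventh) is G##; the 4th of B sus4 is E.
G## up to E is 7 semitones, a whole step narrower than a major sixth, so the interval is diminished.

diminished 6th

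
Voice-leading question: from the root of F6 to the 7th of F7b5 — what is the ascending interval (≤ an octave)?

m7

F6 has F as its root, and F7b5 has E♭ as its 7th.
From F to E♭: 10 semitones over a seventh = minor.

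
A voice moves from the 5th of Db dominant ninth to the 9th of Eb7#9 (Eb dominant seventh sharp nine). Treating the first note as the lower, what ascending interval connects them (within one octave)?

The 5th of Db dominant ninth is Ab; the 9th of Eb7#9 (Eb dominant seventh sharp nine) is F#.
Ab up to F# is 10 semitones, a half step wider than a major sixth, so the interval is augmented.

A6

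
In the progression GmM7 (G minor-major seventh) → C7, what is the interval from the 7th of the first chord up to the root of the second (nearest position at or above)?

GmM7 (G minor-major seventh) has F♯ as its 7th, and C7 has C as its root.
From F♯ to C: 6 semitones over a fifth = diminished.

d5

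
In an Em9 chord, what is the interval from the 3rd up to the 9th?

The chord tones of E minor ninth are E-G-B-D-F#.
That puts G below F#.
From G to F# is 11 semitones, exactly the major seventh.

major 7th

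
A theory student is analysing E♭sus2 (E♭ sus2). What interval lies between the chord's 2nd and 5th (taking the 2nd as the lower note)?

E♭sus2: E♭ F B♭.
That puts F below B♭.
From F to B♭ is 5 semitones, exactly the perfect fourth.

perfect 4th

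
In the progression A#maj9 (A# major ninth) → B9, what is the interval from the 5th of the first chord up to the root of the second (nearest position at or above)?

The 5th of A#maj9 (A# major ninth) is E#; the root of B9 is B.
E# up to B is 6 semitones, a half step narrower than a perfect fifth, so the interval is diminished.

diminished fifth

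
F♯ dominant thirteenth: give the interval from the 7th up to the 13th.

major seventh

F♯13: F♯ A♯ C♯ E G♯ D♯.
The 7th is E and the 13th is D♯.
E up to D♯ spans 7 letter names and 11 semitones — a major seventh.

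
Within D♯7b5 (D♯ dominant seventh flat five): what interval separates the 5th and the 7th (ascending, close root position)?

Spelling the chord: D♯, F𝄪, A, C♯.
So we need the interval from A up to C♯.
A up to C♯ spans 3 letter names and 4 semitones — a major third.

major third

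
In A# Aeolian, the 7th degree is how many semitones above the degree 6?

The scale is A# B# C# D# E# F# G#.
F# up to G# is a major second — 2 semitones.

2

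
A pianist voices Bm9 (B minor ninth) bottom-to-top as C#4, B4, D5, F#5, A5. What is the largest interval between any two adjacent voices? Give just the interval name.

minor seventh

Adjacent intervals: C#4→B4 = minor seventh; B4→D5 = minor third; D5→F#5 = major third; F#5→A5 = minor third.
The largest is C#4 to B4, a minor seventh (10 semitones).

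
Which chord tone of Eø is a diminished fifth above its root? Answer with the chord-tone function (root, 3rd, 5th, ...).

Spelling the chord: E-G-Bb-D.
The root is E. A diminished fifth above E is Bb.
Bb is the chord's 5th.

5th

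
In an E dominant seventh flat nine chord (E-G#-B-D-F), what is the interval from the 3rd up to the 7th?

diminished 5th

So we need the interval from G# up to D.
G# up to D is 6 semitones, a half step narrower than a perfect fifth, so the interval is diminished.
This 3–7 tritone is the characteristic tension at the heart of the dominant sound.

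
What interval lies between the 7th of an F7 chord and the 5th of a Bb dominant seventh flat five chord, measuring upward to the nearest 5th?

F7 has Eb as its 7th, and Bb dominant seventh flat five has Fb as its 5th.
Eb up to Fb is 1 semitone, a half step narrower than a major second, so the interval is minor.

minor second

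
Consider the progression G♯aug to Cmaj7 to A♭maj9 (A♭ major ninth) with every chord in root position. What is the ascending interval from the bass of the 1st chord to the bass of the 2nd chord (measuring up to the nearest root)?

The roots are G♯ and C.
From G♯ to C: 4 semitones over a fourth = diminished.

diminished 4th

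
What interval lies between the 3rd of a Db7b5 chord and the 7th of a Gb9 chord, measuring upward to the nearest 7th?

Db7b5 has F as its 3rd, and Gb9 has Fb as its 7th.
F up to Fb is 11 semitones, a half step narrower than a perfect octave, so the interval is diminished.

diminished 8th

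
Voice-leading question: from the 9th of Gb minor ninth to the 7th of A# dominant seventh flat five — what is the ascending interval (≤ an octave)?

augmented seventh

Gb minor ninth has Ab as its 9th, and A# dominant seventh flat five has G# as its 7th.
7 letter names make it a seventh; at 12 semitones (a half step wider than major) the quality is augmented.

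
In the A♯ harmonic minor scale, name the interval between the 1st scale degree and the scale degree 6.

minor 6th

Spelling the A♯ harmonic minor scale: A♯ B♯ C♯ D♯ E♯ F♯ G𝄪.
1st scale degree = A♯; 6th scale degree = F♯.
A♯ up to F♯ is 8 semitones, a half step narrower than a major sixth, so the interval is minor.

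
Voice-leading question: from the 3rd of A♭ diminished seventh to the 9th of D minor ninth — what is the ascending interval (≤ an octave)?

The 3rd of A♭ diminished seventh is C♭; the 9th of D minor ninth is E.
C♭ up to E is 5 semitones, a half step wider than a major third, so the interval is augmented.

A3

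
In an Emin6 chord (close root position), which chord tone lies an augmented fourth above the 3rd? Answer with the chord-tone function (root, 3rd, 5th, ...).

6th

Spelling the chord: E, G, B, C#.
The 3rd is G. An augmented fourth above G is C#.
C# is the chord's 6th.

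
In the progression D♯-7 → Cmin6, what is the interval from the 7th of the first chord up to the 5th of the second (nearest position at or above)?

d5

The 7th of D♯-7 is C♯; the 5th of Cmin6 is G.
5 letter names make it a fifth; at 6 semitones (a half step narrower than perfect) the quality is diminished.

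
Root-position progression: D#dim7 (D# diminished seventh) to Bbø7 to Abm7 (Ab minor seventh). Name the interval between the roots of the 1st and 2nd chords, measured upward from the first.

diminished sixth

The roots are D# and Bb.
D# up to Bb is 7 semitones, a whole step narrower than a major sixth, so the interval is diminished.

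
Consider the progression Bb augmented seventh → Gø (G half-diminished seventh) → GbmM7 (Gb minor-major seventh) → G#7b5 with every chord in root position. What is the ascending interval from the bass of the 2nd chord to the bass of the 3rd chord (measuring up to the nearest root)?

diminished octave

The roots are G and Gb.
8 letter names make it an octave; at 11 semitones (a half step narrower than perfect) the quality is diminished.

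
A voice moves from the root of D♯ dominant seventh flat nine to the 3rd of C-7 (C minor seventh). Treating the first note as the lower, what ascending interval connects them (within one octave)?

diminished 2nd

The root of D♯ dominant seventh flat nine is D♯; the 3rd of C-7 (C minor seventh) is E♭.
2 letter names make it a second; at 0 semitones (a whole step narrower than major) the quality is diminished.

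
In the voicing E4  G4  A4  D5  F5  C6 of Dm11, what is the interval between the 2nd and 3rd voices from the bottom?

Those voices are G4 and A4.
G up to A spans 2 letter names and 2 semitones — a major second.

major second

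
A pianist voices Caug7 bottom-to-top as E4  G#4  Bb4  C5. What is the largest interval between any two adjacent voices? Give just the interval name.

Adjacent intervals: E4→G#4 = major third; G#4→Bb4 = diminished third; Bb4→C5 = major second.
The largest is E4 to G#4, a major third (4 semitones).

major 3rd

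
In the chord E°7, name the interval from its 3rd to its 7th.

The chord tones of Edim7 (E diminished seventh) are E, G, Bb, Db.
3rd = G; 7th = Db.
G up to Db is 6 semitones, a half step narrower than a perfect fifth, so the interval is diminished.

diminished 5th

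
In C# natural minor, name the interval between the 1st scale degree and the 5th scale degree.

perfect fifth

C# natural minor: C# D# E F# G# A B.
That puts C# below G#.
C# up to G# spans 5 letter names and 7 semitones — a perfect fifth.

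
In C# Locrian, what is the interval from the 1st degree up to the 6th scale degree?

C# locrian: C# D E F# G A B.
1st degree = C#; 6th scale degree = A.
6 letter names make it a sixth; at 8 semitones (a half step narrower than major) the quality is minor.

minor 6th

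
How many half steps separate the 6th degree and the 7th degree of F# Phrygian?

The scale is F# G A B C# D E.
D up to E is a major second — 2 semitones.

2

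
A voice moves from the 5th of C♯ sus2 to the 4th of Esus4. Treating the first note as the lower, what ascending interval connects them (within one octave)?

C♯ sus2 has G♯ as its 5th, and Esus4 has A as its 4th.
2 letter names make it a second; at 1 semitone (a half step narrower than major) the quality is minor.

minor second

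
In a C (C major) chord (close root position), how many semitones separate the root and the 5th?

7

C major: C-E-G.
C to G is a perfect fifth: 7 semitones.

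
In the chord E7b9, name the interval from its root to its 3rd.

E7b9 (E dominant seventh flat nine) is spelled E-G#-B-D-F.
So we need the interval from E up to G#.
Counting 3 letters and 4 half steps from E gives a major third.

major third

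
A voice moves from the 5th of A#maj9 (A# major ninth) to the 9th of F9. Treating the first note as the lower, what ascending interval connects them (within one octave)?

diminished 3rd

The 5th of A#maj9 (A# major ninth) is E#; the 9th of F9 is G.
From E# to G: 2 semitones over a third = diminished.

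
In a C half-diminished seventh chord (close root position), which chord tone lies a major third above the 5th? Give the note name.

Bb

C half-diminished seventh: C, Eb, Gb, Bb.
The 5th is Gb. A major third above Gb is Bb.
Bb is the chord's 7th.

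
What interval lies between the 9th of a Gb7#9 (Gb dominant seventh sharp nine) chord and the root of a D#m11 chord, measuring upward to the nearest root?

Gb7#9 (Gb dominant seventh sharp nine) has A as its 9th, and D#m11 has D# as its root.
4 letter names make it a fourth; at 6 semitones (a half step wider than perfect) the quality is augmented.

augmented fourth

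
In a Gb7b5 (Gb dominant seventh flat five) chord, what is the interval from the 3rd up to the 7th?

diminished fifth

The chord tones of Gb7b5 (Gb dominant seventh flat five) are Gb–Bb–Dbb–Fb.
So we need the interval from Bb up to Fb.
Bb up to Fb is 6 semitones, a half step narrower than a perfect fifth, so the interval is diminished.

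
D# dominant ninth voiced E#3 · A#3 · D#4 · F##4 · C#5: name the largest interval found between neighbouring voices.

diminished fifth

Adjacent intervals: E#3→A#3 = perfect fourth; A#3→D#4 = perfect fourth; D#4→F##4 = major third; F##4→C#5 = diminished fifth.
The largest is F##4 to C#5, a diminished fifth (6 semitones).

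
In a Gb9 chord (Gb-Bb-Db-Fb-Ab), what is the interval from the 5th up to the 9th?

5th = Db; 9th = Ab.
Db up to Ab spans 5 letter names and 7 semitones — a perfect fifth.

P5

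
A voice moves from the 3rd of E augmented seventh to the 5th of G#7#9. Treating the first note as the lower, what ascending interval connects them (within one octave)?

perfect 5th

E augmented seventh has G# as its 3rd, and G#7#9 has D# as its 5th.
From G# to D# is 7 semitones, exactly the perfect fifth.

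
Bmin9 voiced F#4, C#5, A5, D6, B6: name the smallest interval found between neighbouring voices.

perfect fourth

Adjacent intervals: F#4→C#5 = perfect fifth; C#5→A5 = minor sixth; A5→D6 = perfect fourth; D6→B6 = major sixth.
The smallest is A5 to D6, a perfect fourth (5 semitones).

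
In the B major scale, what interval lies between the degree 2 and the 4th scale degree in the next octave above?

The scale runs B C# D# E F# G# A#.
That puts C# below E.
From C# to E: 15 semitones over a tenth = minor.

minor tenth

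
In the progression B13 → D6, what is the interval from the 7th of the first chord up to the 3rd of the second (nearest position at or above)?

major 6th

The 7th of B13 is A; the 3rd of D6 is F#.
A up to F# spans 6 letter names and 9 semitones — a major sixth.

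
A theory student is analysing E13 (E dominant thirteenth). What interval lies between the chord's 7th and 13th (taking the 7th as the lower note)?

E13 (E dominant thirteenth): E G# B D F# C#.
So we need the interval from D up to C#.
Counting 7 letters and 11 half steps from D gives a major seventh.

M7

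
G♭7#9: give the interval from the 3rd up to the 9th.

major 7th

G♭7#9 (G♭ dominant seventh sharp nine): G♭-B♭-D♭-F♭-A.
That puts B♭ below A.
B♭ up to A spans 7 letter names and 11 semitones — a major seventh.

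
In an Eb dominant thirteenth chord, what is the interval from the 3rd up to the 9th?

Eb13 (Eb dominant thirteenth): Eb–G–Bb–Db–F–C.
So we need the interval from G up to F.
G up to F is 10 semitones, a half step narrower than a major seventh, so the interval is minor.

minor seventh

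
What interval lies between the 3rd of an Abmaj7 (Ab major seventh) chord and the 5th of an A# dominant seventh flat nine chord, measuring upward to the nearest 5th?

augmented third

Abmaj7 (Ab major seventh) has C as its 3rd, and A# dominant seventh flat nine has E# as its 5th.
From C to E#: 5 semitones over a third = augmented.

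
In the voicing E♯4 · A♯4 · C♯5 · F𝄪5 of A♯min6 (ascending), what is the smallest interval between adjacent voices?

Adjacent intervals: E♯4→A♯4 = perfect fourth; A♯4→C♯5 = minor third; C♯5→F𝄪5 = augmented fourth.
The smallest is A♯4 to C♯5, a minor third (3 semitones).

minor third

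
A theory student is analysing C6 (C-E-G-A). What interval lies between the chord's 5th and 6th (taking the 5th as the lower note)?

major 2nd

So we need the interval from G up to A.
Counting 2 letters and 2 half steps from G gives a major second.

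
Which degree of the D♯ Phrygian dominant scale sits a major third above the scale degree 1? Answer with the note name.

F##

The scale is D♯ E F𝄪 G♯ A♯ B C♯.
The scale degree 1 is D♯; a major third above that is F𝄪 — scale degree 3.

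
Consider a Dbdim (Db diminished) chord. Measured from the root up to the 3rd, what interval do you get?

m3

Spelling the chord: Db Fb Abb.
That puts Db below Fb.
Db up to Fb is 3 semitones, a half step narrower than a major third, so the interval is minor.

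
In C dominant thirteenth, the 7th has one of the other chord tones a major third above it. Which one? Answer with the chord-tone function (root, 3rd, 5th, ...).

C dominant thirteenth is spelled C E G B♭ D A.
The 7th is B♭. A major third above B♭ is D.
D is the chord's 9th.

9th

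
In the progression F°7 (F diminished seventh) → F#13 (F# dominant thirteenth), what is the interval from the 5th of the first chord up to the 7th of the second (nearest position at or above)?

F°7 (F diminished seventh) has Cb as its 5th, and F#13 (F# dominant thirteenth) has E as its 7th.
From Cb to E: 5 semitones over a third = augmented.

A3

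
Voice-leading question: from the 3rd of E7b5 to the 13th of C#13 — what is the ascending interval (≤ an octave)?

major second

The 3rd of E7b5 is G#; the 13th of C#13 is A#.
G# up to A# spans 2 letter names and 2 semitones — a major second.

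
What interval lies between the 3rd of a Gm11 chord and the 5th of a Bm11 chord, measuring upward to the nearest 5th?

augmented fifth

Gm11 has Bb as its 3rd, and Bm11 has F# as its 5th.
Bb up to F# is 8 semitones, a half step wider than a perfect fifth, so the interval is augmented.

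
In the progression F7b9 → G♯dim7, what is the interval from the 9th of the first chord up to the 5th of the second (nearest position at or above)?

The 9th of F7b9 is G♭; the 5th of G♯dim7 is D.
G♭ up to D is 8 semitones, a half step wider than a perfect fifth, so the interval is augmented.

augmented 5th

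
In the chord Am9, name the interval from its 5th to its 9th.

perfect fifth

Amin9 (A minor ninth) is spelled A C E G B.
That puts E below B.
E up to B spans 5 letter names and 7 semitones — a perfect fifth.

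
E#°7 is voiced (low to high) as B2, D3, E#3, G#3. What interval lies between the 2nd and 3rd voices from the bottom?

Those voices are D3 and E#3.
D up to E# is 3 semitones, a half step wider than a major second, so the interval is augmented.

A2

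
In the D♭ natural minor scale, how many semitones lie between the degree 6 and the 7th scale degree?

The scale is D♭ E♭ F♭ G♭ A♭ B𝄫 C♭.
B𝄫 up to C♭ is a major second — 2 semitones.

2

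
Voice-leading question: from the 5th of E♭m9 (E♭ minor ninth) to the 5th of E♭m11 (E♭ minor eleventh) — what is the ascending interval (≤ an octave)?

perfect 1st

The 5th of E♭m9 (E♭ minor ninth) is B♭; the 5th of E♭m11 (E♭ minor eleventh) is B♭.
From B♭ to B♭ is 0 semitones, exactly the perfect unison.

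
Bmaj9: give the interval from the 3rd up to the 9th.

m7

The chord tones of B major ninth are B–D♯–F♯–A♯–C♯.
The 3rd is D♯ and the 9th is C♯.
From D♯ to C♯: 10 semitones over a seventh = minor.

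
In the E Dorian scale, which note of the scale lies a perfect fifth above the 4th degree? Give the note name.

E

The scale is E F# G A B C# D.
The 4th degree is A; a perfect fifth above that is E — scale degree 1.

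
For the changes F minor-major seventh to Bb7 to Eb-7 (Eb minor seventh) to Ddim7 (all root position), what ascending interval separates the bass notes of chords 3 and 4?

major seventh

The roots are Eb and D.
Counting 7 letters and 11 half steps from Eb gives a major seventh.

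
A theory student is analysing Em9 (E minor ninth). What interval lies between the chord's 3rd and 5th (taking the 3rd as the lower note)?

major third

Em9 (E minor ninth) is spelled E, G, B, D, F#.
3rd = G; 5th = B.
G up to B spans 3 letter names and 4 semitones — a major third.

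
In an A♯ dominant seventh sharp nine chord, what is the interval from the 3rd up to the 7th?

Spelling the chord: A♯, C𝄪, E♯, G♯, B𝄪.
That puts C𝄪 below G♯.
C𝄪 up to G♯ is 6 semitones, a half step narrower than a perfect fifth, so the interval is diminished.

d5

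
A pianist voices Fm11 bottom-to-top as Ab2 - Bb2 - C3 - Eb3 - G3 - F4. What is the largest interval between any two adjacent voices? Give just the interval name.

minor seventh

Adjacent intervals: Ab2→Bb2 = major second; Bb2→C3 = major second; C3→Eb3 = minor third; Eb3→G3 = major third; G3→F4 = minor seventh.
The largest is G3 to F4, a minor seventh (10 semitones).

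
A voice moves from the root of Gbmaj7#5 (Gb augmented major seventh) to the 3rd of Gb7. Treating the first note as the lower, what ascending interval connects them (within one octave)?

major third

Gbmaj7#5 (Gb augmented major seventh) has Gb as its root, and Gb7 has Bb as its 3rd.
Gb up to Bb spans 3 letter names and 4 semitones — a major third.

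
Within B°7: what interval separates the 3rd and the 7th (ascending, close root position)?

diminished fifth

The chord tones of Bdim7 are B, D, F, A♭.
The 3rd is D and the 7th is A♭.
5 letter names make it a fifth; at 6 semitones (a half step narrower than perfect) the quality is diminished.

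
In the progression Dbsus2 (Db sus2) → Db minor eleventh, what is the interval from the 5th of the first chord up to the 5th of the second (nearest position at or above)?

perfect unison

Dbsus2 (Db sus2) has Ab as its 5th, and Db minor eleventh has Ab as its 5th.
Counting 1 letters and 0 half steps from Ab gives a perfect unison.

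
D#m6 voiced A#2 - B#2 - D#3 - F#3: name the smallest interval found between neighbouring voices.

Adjacent intervals: A#2→B#2 = major second; B#2→D#3 = minor third; D#3→F#3 = minor third.
The smallest is A#2 to B#2, a major second (2 semitones).

major 2nd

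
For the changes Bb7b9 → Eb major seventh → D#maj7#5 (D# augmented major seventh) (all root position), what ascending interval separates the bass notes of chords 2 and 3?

augmented seventh

The roots are Eb and D#.
7 letter names make it a seventh; at 12 semitones (a half step wider than major) the quality is augmented.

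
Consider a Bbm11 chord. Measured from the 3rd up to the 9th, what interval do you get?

major seventh

Bbm11 is spelled Bb-Db-F-Ab-C-Eb.
The 3rd is Db and the 9th is C.
Db up to C spans 7 letter names and 11 semitones — a major seventh.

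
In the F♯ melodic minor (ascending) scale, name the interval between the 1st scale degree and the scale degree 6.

major sixth

Spelling the F♯ melodic minor (ascending) scale: F♯ G♯ A B C♯ D♯ E♯.
1st scale degree = F♯; scale degree 6 = D♯.
Counting 6 letters and 9 half steps from F♯ gives a major sixth.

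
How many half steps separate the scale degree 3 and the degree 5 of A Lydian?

The scale is A B C# D# E F# G#.
C# up to E is a minor third — 3 semitones.

3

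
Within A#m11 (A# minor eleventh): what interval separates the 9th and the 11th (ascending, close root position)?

minor third

A#m11 is spelled A#-C#-E#-G#-B#-D#.
That puts B# below D#.
B# up to D# is 3 semitones, a half step narrower than a major third, so the interval is minor.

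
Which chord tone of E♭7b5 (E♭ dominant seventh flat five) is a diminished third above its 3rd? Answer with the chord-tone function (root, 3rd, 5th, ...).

The chord tones of E♭ dominant seventh flat five are E♭-G-B𝄫-D♭.
The 3rd is G. A diminished third above G is B𝄫.
B𝄫 is the chord's 5th.

5th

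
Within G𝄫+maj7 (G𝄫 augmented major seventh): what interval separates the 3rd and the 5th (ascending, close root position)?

G𝄫 augmented major seventh: G𝄫–B𝄫–D♭–F♭.
The 3rd is B𝄫 and the 5th is D♭.
Counting 3 letters and 4 half steps from B𝄫 gives a major third.

major 3rd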